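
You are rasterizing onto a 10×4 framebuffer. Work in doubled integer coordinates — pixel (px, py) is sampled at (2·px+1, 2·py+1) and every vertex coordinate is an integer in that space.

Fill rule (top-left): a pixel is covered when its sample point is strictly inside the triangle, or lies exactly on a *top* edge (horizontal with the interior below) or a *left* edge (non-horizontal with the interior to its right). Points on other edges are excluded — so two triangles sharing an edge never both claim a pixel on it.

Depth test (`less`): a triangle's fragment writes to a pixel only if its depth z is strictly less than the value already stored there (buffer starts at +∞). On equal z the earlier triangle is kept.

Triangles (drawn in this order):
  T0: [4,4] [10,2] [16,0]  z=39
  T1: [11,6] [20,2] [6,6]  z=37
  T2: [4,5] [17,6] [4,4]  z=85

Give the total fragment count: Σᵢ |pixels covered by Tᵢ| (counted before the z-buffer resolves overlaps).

T0:
  degenerate (2·area = 0) — covers nothing
T1:
  2·area = 20  (B↔C swapped to make it positive)
  edge (11, 6)→(6, 6): d=(-5,0) right/bottom  bias=-1
  edge (6, 6)→(20, 2): d=(14,-4) top-left  bias=+0
  edge (20, 2)→(11, 6): d=(-9,4) right/bottom  bias=-1
    (8,1)@(17, 3): e=[15,2,3] → █
    (9,1)@(19, 3): e=[15,10,-5] → ·
    (5,2)@(11, 5): e=[5,6,9] → █
    (6,2)@(13, 5): e=[5,14,1] → █
    (7,2)@(15, 5): e=[5,22,-7] → ·
    (8,2)@(17, 5): e=[5,30,-15] → ·
    (5,3)@(11, 7): e=[-5,34,-9] → ·
    (6,3)@(13, 7): e=[-5,42,-17] → ·
  covered (3 px):
    · · · · · · · · · ·
    · · · · · · · · █ ·
    · · · · · █ █ · · ·
    · · · · · · · · · ·
T2:
  2·area = 13  (B↔C swapped to make it positive)
  edge (4, 5)→(4, 4): d=(0,-1) top-left  bias=+0
  edge (4, 4)→(17, 6): d=(13,2) right/bottom  bias=-1
  edge (17, 6)→(4, 5): d=(-13,-1) top-left  bias=+0
    (2,2)@(5, 5): e=[1,11,1] → █
    (3,2)@(7, 5): e=[3,7,3] → █
    (4,2)@(9, 5): e=[5,3,5] → █
    (5,2)@(11, 5): e=[7,-1,7] → ·
    (2,3)@(5, 7): e=[1,37,-25] → ·
    (3,3)@(7, 7): e=[3,33,-23] → ·
    (4,3)@(9, 7): e=[5,29,-21] → ·
  covered (3 px):
    · · · · · · · · · ·
    · · · · · · · · · ·
    · · █ █ █ · · · · ·
    · · · · · · · · · ·

Final: 6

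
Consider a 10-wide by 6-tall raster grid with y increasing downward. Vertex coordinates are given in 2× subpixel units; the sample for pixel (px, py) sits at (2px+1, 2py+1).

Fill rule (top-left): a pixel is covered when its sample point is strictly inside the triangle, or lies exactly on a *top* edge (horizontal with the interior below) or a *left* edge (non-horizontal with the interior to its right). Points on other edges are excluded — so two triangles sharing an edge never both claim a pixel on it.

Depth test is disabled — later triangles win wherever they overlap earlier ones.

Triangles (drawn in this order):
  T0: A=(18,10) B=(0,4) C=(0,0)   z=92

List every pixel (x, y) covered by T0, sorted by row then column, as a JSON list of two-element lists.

T0:
  2·area = 72
  edge (18, 10)→(0, 4): d=(-18,-6) top-left  bias=+0
  edge (0, 4)→(0, 0): d=(0,-4) top-left  bias=+0
  edge (0, 0)→(18, 10): d=(18,10) right/bottom  bias=-1
    (0,0)@(1, 1): e=[60,4,8] → █
    (1,0)@(3, 1): e=[72,12,-12] → ·
    (0,1)@(1, 3): e=[24,4,44] → █
    (1,1)@(3, 3): e=[36,12,24] → █
    (2,1)@(5, 3): e=[48,20,4] → █
    (3,1)@(7, 3): e=[60,28,-16] → ·
    (0,2)@(1, 5): e=[-12,4,80] → ·
    (1,2)@(3, 5): e=[0,12,60] → █  [on edge]
    (3,2)@(7, 5): e=[24,28,20] → █
    (4,2)@(9, 5): e=[36,36,0] → ·  [on edge]
    (1,3)@(3, 7): e=[-36,12,96] → ·
    (2,3)@(5, 7): e=[-24,20,76] → ·
    (4,3)@(9, 7): e=[0,36,36] → █  [on edge]
    (7,4)@(15, 9): e=[0,60,12] → █  [on edge]
  covered (10 px):
    █ · · · · · · · · ·
    █ █ █ · · · · · · ·
    · █ █ █ · · · · · ·
    · · · · █ █ · · · ·
    · · · · · · · █ · ·
    · · · · · · · · · ·

Answer: [[0,0],[0,1],[1,1],[2,1],[1,2],[2,2],[3,2],[4,3],[5,3],[7,4]]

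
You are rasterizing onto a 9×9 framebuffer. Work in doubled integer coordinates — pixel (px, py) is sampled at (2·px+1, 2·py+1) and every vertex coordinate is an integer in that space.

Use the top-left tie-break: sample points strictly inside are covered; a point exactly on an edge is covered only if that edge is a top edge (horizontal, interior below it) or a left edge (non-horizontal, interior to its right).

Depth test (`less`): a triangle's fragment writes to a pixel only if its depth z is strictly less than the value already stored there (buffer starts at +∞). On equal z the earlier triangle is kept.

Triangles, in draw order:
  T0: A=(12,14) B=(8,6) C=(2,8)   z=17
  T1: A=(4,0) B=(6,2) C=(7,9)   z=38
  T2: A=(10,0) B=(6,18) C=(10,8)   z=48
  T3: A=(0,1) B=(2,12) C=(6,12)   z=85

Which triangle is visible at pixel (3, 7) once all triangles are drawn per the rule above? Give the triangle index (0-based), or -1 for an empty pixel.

T0:
  2·area = 56  (B↔C swapped to make it positive)
  edge (12, 14)→(2, 8): d=(-10,-6) top-left  bias=+0
  edge (2, 8)→(8, 6): d=(6,-2) top-left  bias=+0
  edge (8, 6)→(12, 14): d=(4,8) right/bottom  bias=-1
    (8,1)@(17, 3): e=[140,0,-84] → ·  [on edge]
    (5,2)@(11, 5): e=[84,0,-28] → ·  [on edge]
    (2,3)@(5, 7): e=[28,0,28] → #  [on edge]
    (3,3)@(7, 7): e=[40,4,12] → #
    (4,3)@(9, 7): e=[52,8,-4] → ·
    (2,4)@(5, 9): e=[8,12,36] → #
    (4,4)@(9, 9): e=[32,20,4] → #
    (5,4)@(11, 9): e=[44,24,-12] → ·
    (2,5)@(5, 11): e=[-12,24,44] → ·
    (3,5)@(7, 11): e=[0,28,28] → #  [on edge]
    (5,5)@(11, 11): e=[24,36,-4] → ·
    (3,6)@(7, 13): e=[-20,40,36] → ·
    (8,8)@(17, 17): e=[0,84,-28] → ·  [on edge]
  covered (8 px):
    · · · · · · · · ·
    · · · · · · · · ·
    · · · · · · · · ·
    · · # # · · · · ·
    · · # # # · · · ·
    · · · # # · · · ·
    · · · · · # · · ·
    · · · · · · · · ·
    · · · · · · · · ·
T1:
  2·area = 12
  edge (4, 0)→(6, 2): d=(2,2) right/bottom  bias=-1
  edge (6, 2)→(7, 9): d=(1,7) right/bottom  bias=-1
  edge (7, 9)→(4, 0): d=(-3,-9) top-left  bias=+0
    (2,0)@(5, 1): e=[0,6,6] → ·  [on edge]
    (2,1)@(5, 3): e=[4,8,0] → #  [on edge]
    (3,1)@(7, 3): e=[0,-6,18] → ·  [on edge]
    (2,2)@(5, 5): e=[8,10,-6] → ·
    (4,2)@(9, 5): e=[0,-18,30] → ·  [on edge]
    (5,3)@(11, 7): e=[0,-30,42] → ·  [on edge]
    (3,4)@(7, 9): e=[12,0,0] → ·  [on edge]
    (6,4)@(13, 9): e=[0,-42,54] → ·  [on edge]
    (7,5)@(15, 11): e=[0,-54,66] → ·  [on edge]
    (8,6)@(17, 13): e=[0,-66,78] → ·  [on edge]
    (4,7)@(9, 15): e=[20,-8,0] → ·  [on edge]
  covered (1 px):
    · · · · · · · · ·
    · · # · · · · · ·
    · · · · · · · · ·
    · · · · · · · · ·
    · · · · · · · · ·
    · · · · · · · · ·
    · · · · · · · · ·
    · · · · · · · · ·
    · · · · · · · · ·
T2:
  2·area = 32  (B↔C swapped to make it positive)
  edge (10, 0)→(10, 8): d=(0,8) right/bottom  bias=-1
  edge (10, 8)→(6, 18): d=(-4,10) right/bottom  bias=-1
  edge (6, 18)→(10, 0): d=(4,-18) top-left  bias=+0
    (4,2)@(9, 5): e=[8,22,2] → #
    (5,2)@(11, 5): e=[-8,2,38] → ·
    (4,3)@(9, 7): e=[8,14,10] → #
    (5,3)@(11, 7): e=[-8,-6,46] → ·
    (4,4)@(9, 9): e=[8,6,18] → #
    (5,4)@(11, 9): e=[-8,-14,54] → ·
    (4,5)@(9, 11): e=[8,-2,26] → ·
    (3,7)@(7, 15): e=[24,2,6] → #
    (4,7)@(9, 15): e=[8,-18,42] → ·
    (3,8)@(7, 17): e=[24,-6,14] → ·
  covered (4 px):
    · · · · · · · · ·
    · · · · · · · · ·
    · · · · # · · · ·
    · · · · # · · · ·
    · · · · # · · · ·
    · · · · · · · · ·
    · · · · · · · · ·
    · · · # · · · · ·
    · · · · · · · · ·
T3:
  2·area = 44  (B↔C swapped to make it positive)
  edge (0, 1)→(6, 12): d=(6,11) right/bottom  bias=-1
  edge (6, 12)→(2, 12): d=(-4,0) right/bottom  bias=-1
  edge (2, 12)→(0, 1): d=(-2,-11) top-left  bias=+0
    (0,1)@(1, 3): e=[1,36,7] → #
    (1,1)@(3, 3): e=[-21,36,29] → ·
    (0,2)@(1, 5): e=[13,28,3] → #
    (1,2)@(3, 5): e=[-9,28,25] → ·
    (0,3)@(1, 7): e=[25,20,-1] → ·
    (1,3)@(3, 7): e=[3,20,21] → #
    (2,3)@(5, 7): e=[-19,20,43] → ·
    (1,4)@(3, 9): e=[15,12,17] → #
    (2,4)@(5, 9): e=[-7,12,39] → ·
    (1,5)@(3, 11): e=[27,4,13] → #
    (2,5)@(5, 11): e=[5,4,35] → #
    (3,5)@(7, 11): e=[-17,4,57] → ·
  covered (6 px):
    · · · · · · · · ·
    # · · · · · · · ·
    # · · · · · · · ·
    · # · · · · · · ·
    · # · · · · · · ·
    · # # · · · · · ·
    · · · · · · · · ·
    · · · · · · · · ·
    · · · · · · · · ·

Z-buffer (winner per pixel, '.' = empty):
  . . . . . . . . .
  3 . 1 . . . . . .
  3 . . . 2 . . . .
  . 3 0 0 2 . . . .
  . 3 0 0 0 . . . .
  . 3 3 0 0 . . . .
  . . . . . 0 . . .
  . . . 2 . . . . .
  . . . . . . . . .

Final: 2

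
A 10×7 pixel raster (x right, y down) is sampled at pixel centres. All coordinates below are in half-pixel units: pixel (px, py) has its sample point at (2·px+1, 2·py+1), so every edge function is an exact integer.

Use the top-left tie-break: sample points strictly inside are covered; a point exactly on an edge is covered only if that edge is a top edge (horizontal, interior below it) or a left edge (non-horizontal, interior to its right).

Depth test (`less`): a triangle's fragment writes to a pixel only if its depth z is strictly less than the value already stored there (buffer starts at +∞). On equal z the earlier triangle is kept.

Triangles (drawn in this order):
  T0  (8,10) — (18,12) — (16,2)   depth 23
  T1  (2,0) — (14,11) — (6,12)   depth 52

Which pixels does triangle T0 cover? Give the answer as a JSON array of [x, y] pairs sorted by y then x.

T0:
  2·area = 96  (B↔C swapped to make it positive)
  edge (8, 10)→(16, 2): d=(8,-8) top-left  bias=+0
  edge (16, 2)→(18, 12): d=(2,10) right/bottom  bias=-1
  edge (18, 12)→(8, 10): d=(-10,-2) top-left  bias=+0
    (8,0)@(17, 1): e=[0,-12,108] → .  [on edge]
    (7,1)@(15, 3): e=[0,12,84] → X  [on edge]
    (8,1)@(17, 3): e=[16,-8,88] → .
    (6,2)@(13, 5): e=[0,36,60] → X  [on edge]
    (8,2)@(17, 5): e=[32,-4,68] → .
    (5,3)@(11, 7): e=[0,60,36] → X  [on edge]
    (8,3)@(17, 7): e=[48,0,48] → .  [on edge]
    (1,4)@(3, 9): e=[-48,144,0] → .  [on edge]
    (4,4)@(9, 9): e=[0,84,12] → X  [on edge]
    (8,4)@(17, 9): e=[64,4,28] → X
    (9,4)@(19, 9): e=[80,-16,32] → .
    (3,5)@(7, 11): e=[0,108,-12] → .  [on edge]
    (6,5)@(13, 11): e=[48,48,0] → X  [on edge]
    (2,6)@(5, 13): e=[0,132,-36] → .  [on edge]
  covered (14 px):
    . . . . . . . . . .
    . . . . . . . X . .
    . . . . . . X X . .
    . . . . . X X X . .
    . . . . X X X X X .
    . . . . . . X X X .
    . . . . . . . . . .
T1:
  2·area = 100
  edge (2, 0)→(14, 11): d=(12,11) right/bottom  bias=-1
  edge (14, 11)→(6, 12): d=(-8,1) right/bottom  bias=-1
  edge (6, 12)→(2, 0): d=(-4,-12) top-left  bias=+0
    (1,0)@(3, 1): e=[1,91,8] → X
    (2,0)@(5, 1): e=[-21,89,32] → .
    (1,1)@(3, 3): e=[25,75,0] → X  [on edge]
    (2,1)@(5, 3): e=[3,73,24] → X
    (3,1)@(7, 3): e=[-19,71,48] → .
    (1,2)@(3, 5): e=[49,59,-8] → .
    (2,2)@(5, 5): e=[27,57,16] → X
    (3,2)@(7, 5): e=[5,55,40] → X
    (4,2)@(9, 5): e=[-17,53,64] → .
    (2,3)@(5, 7): e=[51,41,8] → X
    (4,3)@(9, 7): e=[7,37,56] → X
    (5,3)@(11, 7): e=[-15,35,80] → .
    (2,4)@(5, 9): e=[75,25,0] → X  [on edge]
  covered (16 px):
    . X . . . . . . . .
    . X X . . . . . . .
    . . X X . . . . . .
    . . X X X . . . . .
    . . X X X X . . . .
    . . . X X X X . . .
    . . . . . . . . . .

Answer: [[7,1],[6,2],[7,2],[5,3],[6,3],[7,3],[4,4],[5,4],[6,4],[7,4],[8,4],[6,5],[7,5],[8,5]]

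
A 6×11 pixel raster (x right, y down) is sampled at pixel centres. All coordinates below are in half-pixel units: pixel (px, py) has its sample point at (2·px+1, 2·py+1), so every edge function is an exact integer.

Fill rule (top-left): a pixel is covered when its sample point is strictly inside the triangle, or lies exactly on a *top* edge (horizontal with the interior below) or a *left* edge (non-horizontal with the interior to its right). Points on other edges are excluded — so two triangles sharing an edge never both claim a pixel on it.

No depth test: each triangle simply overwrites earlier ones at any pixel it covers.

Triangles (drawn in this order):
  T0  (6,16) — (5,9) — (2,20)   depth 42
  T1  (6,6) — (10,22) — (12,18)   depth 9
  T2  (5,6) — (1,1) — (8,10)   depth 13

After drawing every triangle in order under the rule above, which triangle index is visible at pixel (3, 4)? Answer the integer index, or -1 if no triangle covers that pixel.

T0:
  2·area = 32  (B↔C swapped to make it positive)
  edge (6, 16)→(2, 20): d=(-4,4) right/bottom  bias=-1
  edge (2, 20)→(5, 9): d=(3,-11) top-left  bias=+0
  edge (5, 9)→(6, 16): d=(1,7) right/bottom  bias=-1
    (2,4)@(5, 9): e=[32,0,0] → .  [on edge]
    (2,5)@(5, 11): e=[24,6,2] → X
    (3,5)@(7, 11): e=[16,28,-12] → .
    (5,5)@(11, 11): e=[0,72,-40] → .  [on edge]
    (2,6)@(5, 13): e=[16,12,4] → X
    (3,6)@(7, 13): e=[8,34,-10] → .
    (4,6)@(9, 13): e=[0,56,-24] → .  [on edge]
    (2,7)@(5, 15): e=[8,18,6] → X
    (3,7)@(7, 15): e=[0,40,-8] → .  [on edge]
    (1,8)@(3, 17): e=[8,2,22] → X
    (2,8)@(5, 17): e=[0,24,8] → .  [on edge]
    (1,9)@(3, 19): e=[0,8,24] → .  [on edge]
    (0,10)@(1, 21): e=[0,-8,40] → .  [on edge]
  covered (4 px):
    . . . . . .
    . . . . . .
    . . . . . .
    . . . . . .
    . . . . . .
    . . X . . .
    . . X . . .
    . . X . . .
    . X . . . .
    . . . . . .
    . . . . . .
T1:
  2·area = 48  (B↔C swapped to make it positive)
  edge (6, 6)→(12, 18): d=(6,12) right/bottom  bias=-1
  edge (12, 18)→(10, 22): d=(-2,4) right/bottom  bias=-1
  edge (10, 22)→(6, 6): d=(-4,-16) top-left  bias=+0
    (3,4)@(7, 9): e=[6,38,4] → X
    (4,4)@(9, 9): e=[-18,30,36] → .
    (3,5)@(7, 11): e=[18,34,-4] → .
    (4,6)@(9, 13): e=[6,22,20] → X
    (5,6)@(11, 13): e=[-18,14,52] → .
    (4,7)@(9, 15): e=[18,18,12] → X
    (5,7)@(11, 15): e=[-6,10,44] → .
    (4,8)@(9, 17): e=[30,14,4] → X
    (5,8)@(11, 17): e=[6,6,36] → X
    (4,9)@(9, 19): e=[42,10,-4] → .
    (5,9)@(11, 19): e=[18,2,28] → X
    (5,10)@(11, 21): e=[30,-2,20] → .
  covered (6 px):
    . . . . . .
    . . . . . .
    . . . . . .
    . . . . . .
    . . . X . .
    . . . . . .
    . . . . X .
    . . . . X .
    . . . . X X
    . . . . . X
    . . . . . .
T2:
  2·area = 1  (B↔C swapped to make it positive)
  edge (5, 6)→(8, 10): d=(3,4) right/bottom  bias=-1
  edge (8, 10)→(1, 1): d=(-7,-9) top-left  bias=+0
  edge (1, 1)→(5, 6): d=(4,5) right/bottom  bias=-1
    (0,0)@(1, 1): e=[1,0,0] → .  [on edge]
    (4,5)@(9, 11): e=[-1,2,0] → .  [on edge]
  covered (0 px):
    . . . . . .
    . . . . . .
    . . . . . .
    . . . . . .
    . . . . . .
    . . . . . .
    . . . . . .
    . . . . . .
    . . . . . .
    . . . . . .
    . . . . . .

Z-buffer (winner per pixel, '.' = empty):
  . . . . . .
  . . . . . .
  . . . . . .
  . . . . . .
  . . . 1 . .
  . . 0 . . .
  . . 0 . 1 .
  . . 0 . 1 .
  . 0 . . 1 1
  . . . . . 1
  . . . . . .

Result: 1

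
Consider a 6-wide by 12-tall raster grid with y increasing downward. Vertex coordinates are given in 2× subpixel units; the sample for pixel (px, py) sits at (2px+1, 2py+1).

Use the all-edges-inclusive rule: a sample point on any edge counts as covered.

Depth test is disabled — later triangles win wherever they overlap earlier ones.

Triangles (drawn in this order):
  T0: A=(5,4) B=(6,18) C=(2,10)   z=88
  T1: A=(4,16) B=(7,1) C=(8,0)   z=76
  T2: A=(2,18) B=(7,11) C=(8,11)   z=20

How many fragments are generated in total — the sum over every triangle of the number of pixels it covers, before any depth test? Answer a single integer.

T0:
  2·area = 48
  edge (5, 4)→(6, 18): d=(1,14) inclusive
  edge (6, 18)→(2, 10): d=(-4,-8) inclusive
  edge (2, 10)→(5, 4): d=(3,-6) inclusive
    (2,2)@(5, 5): e=[1,44,3] → #
    (3,2)@(7, 5): e=[-27,60,15] → ·
    (2,3)@(5, 7): e=[3,36,9] → #
    (3,3)@(7, 7): e=[-25,52,21] → ·
    (1,4)@(3, 9): e=[33,12,3] → #
    (3,4)@(7, 9): e=[-23,44,27] → ·
    (1,5)@(3, 11): e=[35,4,9] → #
    (3,5)@(7, 11): e=[-21,36,33] → ·
    (1,6)@(3, 13): e=[37,-4,15] → ·
    (2,6)@(5, 13): e=[9,12,27] → #
    (3,6)@(7, 13): e=[-19,28,39] → ·
    (2,7)@(5, 15): e=[11,4,33] → #
  covered (8 px):
    · · · · · ·
    · · · · · ·
    · · # · · ·
    · · # · · ·
    · # # · · ·
    · # # · · ·
    · · # · · ·
    · · # · · ·
    · · · · · ·
    · · · · · ·
    · · · · · ·
    · · · · · ·
T1:
  2·area = 12
  edge (4, 16)→(7, 1): d=(3,-15) inclusive
  edge (7, 1)→(8, 0): d=(1,-1) inclusive
  edge (8, 0)→(4, 16): d=(-4,16) inclusive
    (3,0)@(7, 1): e=[0,0,12] → #  [on edge]
    (4,0)@(9, 1): e=[30,2,-20] → ·
    (2,1)@(5, 3): e=[-24,0,36] → ·  [on edge]
    (3,1)@(7, 3): e=[6,2,4] → #
    (4,1)@(9, 3): e=[36,4,-28] → ·
    (1,2)@(3, 5): e=[-48,0,60] → ·  [on edge]
    (3,2)@(7, 5): e=[12,4,-4] → ·
    (0,3)@(1, 7): e=[-72,0,84] → ·  [on edge]
    (2,5)@(5, 11): e=[0,8,4] → #  [on edge]
    (3,5)@(7, 11): e=[30,10,-28] → ·
    (2,6)@(5, 13): e=[6,10,-4] → ·
    (1,10)@(3, 21): e=[0,16,-4] → ·  [on edge]
  covered (3 px):
    · · · # · ·
    · · · # · ·
    · · · · · ·
    · · · · · ·
    · · · · · ·
    · · # · · ·
    · · · · · ·
    · · · · · ·
    · · · · · ·
    · · · · · ·
    · · · · · ·
    · · · · · ·
T2:
  2·area = 7
  edge (2, 18)→(7, 11): d=(5,-7) inclusive
  edge (7, 11)→(8, 11): d=(1,0) inclusive
  edge (8, 11)→(2, 18): d=(-6,7) inclusive
    (0,5)@(1, 11): e=[-42,0,49] → ·  [on edge]
    (1,5)@(3, 11): e=[-28,0,35] → ·  [on edge]
    (2,5)@(5, 11): e=[-14,0,21] → ·  [on edge]
    (3,5)@(7, 11): e=[0,0,7] → #  [on edge]
    (4,5)@(9, 11): e=[14,0,-7] → ·  [on edge]
    (5,5)@(11, 11): e=[28,0,-21] → ·  [on edge]
    (3,6)@(7, 13): e=[10,2,-5] → ·
  covered (1 px):
    · · · · · ·
    · · · · · ·
    · · · · · ·
    · · · · · ·
    · · · · · ·
    · · · # · ·
    · · · · · ·
    · · · · · ·
    · · · · · ·
    · · · · · ·
    · · · · · ·
    · · · · · ·

Answer: 12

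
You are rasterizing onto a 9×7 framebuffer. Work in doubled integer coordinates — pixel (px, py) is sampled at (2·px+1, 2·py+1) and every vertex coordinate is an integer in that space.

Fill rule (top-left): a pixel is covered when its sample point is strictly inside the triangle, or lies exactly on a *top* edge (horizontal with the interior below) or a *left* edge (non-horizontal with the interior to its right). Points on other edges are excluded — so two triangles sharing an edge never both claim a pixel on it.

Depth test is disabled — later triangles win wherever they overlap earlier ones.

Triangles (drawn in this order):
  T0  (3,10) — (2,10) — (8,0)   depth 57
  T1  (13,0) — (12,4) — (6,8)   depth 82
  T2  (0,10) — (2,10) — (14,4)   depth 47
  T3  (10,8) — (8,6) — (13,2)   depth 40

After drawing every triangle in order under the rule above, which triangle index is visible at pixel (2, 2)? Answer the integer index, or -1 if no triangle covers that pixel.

T0:
  2·area = 10
  edge (3, 10)→(2, 10): d=(-1,0) right/bottom  bias=-1
  edge (2, 10)→(8, 0): d=(6,-10) top-left  bias=+0
  edge (8, 0)→(3, 10): d=(-5,10) right/bottom  bias=-1
    (2,2)@(5, 5): e=[5,0,5] → #  [on edge]
    (3,2)@(7, 5): e=[5,20,-15] → ·
    (2,3)@(5, 7): e=[3,12,-5] → ·
    (1,4)@(3, 9): e=[1,4,5] → #
    (2,4)@(5, 9): e=[1,24,-15] → ·
    (1,5)@(3, 11): e=[-1,16,-5] → ·
  covered (2 px):
    · · · · · · · · ·
    · · · · · · · · ·
    · · # · · · · · ·
    · · · · · · · · ·
    · # · · · · · · ·
    · · · · · · · · ·
    · · · · · · · · ·
T1:
  2·area = 20
  edge (13, 0)→(12, 4): d=(-1,4) right/bottom  bias=-1
  edge (12, 4)→(6, 8): d=(-6,4) right/bottom  bias=-1
  edge (6, 8)→(13, 0): d=(7,-8) top-left  bias=+0
    (5,1)@(11, 3): e=[5,10,5] → #
    (6,1)@(13, 3): e=[-3,2,21] → ·
    (4,2)@(9, 5): e=[11,6,3] → #
    (5,2)@(11, 5): e=[3,-2,19] → ·
    (3,3)@(7, 7): e=[17,2,1] → #
    (4,3)@(9, 7): e=[9,-6,17] → ·
    (3,4)@(7, 9): e=[15,-10,15] → ·
  covered (3 px):
    · · · · · · · · ·
    · · · · · # · · ·
    · · · · # · · · ·
    · · · # · · · · ·
    · · · · · · · · ·
    · · · · · · · · ·
    · · · · · · · · ·
T2:
  2·area = 12  (B↔C swapped to make it positive)
  edge (0, 10)→(14, 4): d=(14,-6) top-left  bias=+0
  edge (14, 4)→(2, 10): d=(-12,6) right/bottom  bias=-1
  edge (2, 10)→(0, 10): d=(-2,0) right/bottom  bias=-1
    (3,3)@(7, 7): e=[0,6,6] → #  [on edge]
    (4,3)@(9, 7): e=[12,-6,6] → ·
    (1,4)@(3, 9): e=[4,6,2] → #
    (2,4)@(5, 9): e=[16,-6,2] → ·
    (3,4)@(7, 9): e=[28,-18,2] → ·
    (1,5)@(3, 11): e=[32,-18,-2] → ·
  covered (2 px):
    · · · · · · · · ·
    · · · · · · · · ·
    · · · · · · · · ·
    · · · # · · · · ·
    · # · · · · · · ·
    · · · · · · · · ·
    · · · · · · · · ·
T3:
  2·area = 18
  edge (10, 8)→(8, 6): d=(-2,-2) top-left  bias=+0
  edge (8, 6)→(13, 2): d=(5,-4) top-left  bias=+0
  edge (13, 2)→(10, 8): d=(-3,6) right/bottom  bias=-1
    (1,0)@(3, 1): e=[0,-45,63] → ·  [on edge]
    (2,1)@(5, 3): e=[0,-27,45] → ·  [on edge]
    (3,2)@(7, 5): e=[0,-9,27] → ·  [on edge]
    (5,2)@(11, 5): e=[8,7,3] → #
    (6,2)@(13, 5): e=[12,15,-9] → ·
    (4,3)@(9, 7): e=[0,9,9] → #  [on edge]
    (5,3)@(11, 7): e=[4,17,-3] → ·
    (4,4)@(9, 9): e=[-4,19,3] → ·
    (5,4)@(11, 9): e=[0,27,-9] → ·  [on edge]
    (6,5)@(13, 11): e=[0,45,-27] → ·  [on edge]
    (7,6)@(15, 13): e=[0,63,-45] → ·  [on edge]
  covered (2 px):
    · · · · · · · · ·
    · · · · · · · · ·
    · · · · · # · · ·
    · · · · # · · · ·
    · · · · · · · · ·
    · · · · · · · · ·
    · · · · · · · · ·

Z-buffer (winner per pixel, '.' = empty):
  . . . . . . . . .
  . . . . . 1 . . .
  . . 0 . 1 3 . . .
  . . . 2 3 . . . .
  . 2 . . . . . . .
  . . . . . . . . .
  . . . . . . . . .

Final: 0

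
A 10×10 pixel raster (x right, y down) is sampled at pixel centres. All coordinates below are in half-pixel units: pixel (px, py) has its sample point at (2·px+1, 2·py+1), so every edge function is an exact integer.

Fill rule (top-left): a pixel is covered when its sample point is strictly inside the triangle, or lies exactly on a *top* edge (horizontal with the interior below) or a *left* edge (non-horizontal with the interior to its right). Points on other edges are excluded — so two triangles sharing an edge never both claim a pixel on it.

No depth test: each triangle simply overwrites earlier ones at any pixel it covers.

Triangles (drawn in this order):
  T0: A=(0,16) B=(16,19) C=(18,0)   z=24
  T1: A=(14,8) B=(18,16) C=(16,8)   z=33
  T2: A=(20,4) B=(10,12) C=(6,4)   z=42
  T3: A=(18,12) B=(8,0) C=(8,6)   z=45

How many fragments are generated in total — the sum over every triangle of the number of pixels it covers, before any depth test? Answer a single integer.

T0:
  2·area = 310  (B↔C swapped to make it positive)
  edge (0, 16)→(18, 0): d=(18,-16) top-left  bias=+0
  edge (18, 0)→(16, 19): d=(-2,19) right/bottom  bias=-1
  edge (16, 19)→(0, 16): d=(-16,-3) top-left  bias=+0
    (8,0)@(17, 1): e=[2,17,291] → X
    (9,0)@(19, 1): e=[34,-21,297] → .
    (7,1)@(15, 3): e=[6,51,253] → X
    (9,1)@(19, 3): e=[70,-25,265] → .
    (6,2)@(13, 5): e=[10,85,215] → X
    (9,2)@(19, 5): e=[106,-29,233] → .
    (5,3)@(11, 7): e=[14,119,177] → X
    (9,3)@(19, 7): e=[142,-33,201] → .
    (4,4)@(9, 9): e=[18,153,139] → X
    (9,4)@(19, 9): e=[178,-37,169] → .
    (3,5)@(7, 11): e=[22,187,101] → X
    (8,5)@(17, 11): e=[182,-3,131] → .
  covered (38 px):
    . . . . . . . . X .
    . . . . . . . X X .
    . . . . . . X X X .
    . . . . . X X X X .
    . . . . X X X X X .
    . . . X X X X X . .
    . . X X X X X X . .
    . X X X X X X X . .
    . . . X X X X X . .
    . . . . . . . . . .
T1:
  2·area = 16  (B↔C swapped to make it positive)
  edge (14, 8)→(16, 8): d=(2,0) top-left  bias=+0
  edge (16, 8)→(18, 16): d=(2,8) right/bottom  bias=-1
  edge (18, 16)→(14, 8): d=(-4,-8) top-left  bias=+0
    (7,4)@(15, 9): e=[2,10,4] → X
    (8,4)@(17, 9): e=[2,-6,20] → .
    (7,5)@(15, 11): e=[6,14,-4] → .
    (8,6)@(17, 13): e=[10,2,4] → X
    (9,6)@(19, 13): e=[10,-14,20] → .
    (8,7)@(17, 15): e=[14,6,-4] → .
  covered (2 px):
    . . . . . . . . . .
    . . . . . . . . . .
    . . . . . . . . . .
    . . . . . . . . . .
    . . . . . . . X . .
    . . . . . . . . . .
    . . . . . . . . X .
    . . . . . . . . . .
    . . . . . . . . . .
    . . . . . . . . . .
T2:
  2·area = 112
  edge (20, 4)→(10, 12): d=(-10,8) right/bottom  bias=-1
  edge (10, 12)→(6, 4): d=(-4,-8) top-left  bias=+0
  edge (6, 4)→(20, 4): d=(14,0) top-left  bias=+0
    (3,2)@(7, 5): e=[94,4,14] → X
    (4,2)@(9, 5): e=[78,20,14] → X
    (5,2)@(11, 5): e=[62,36,14] → X
    (6,2)@(13, 5): e=[46,52,14] → X
    (7,2)@(15, 5): e=[30,68,14] → X
    (8,2)@(17, 5): e=[14,84,14] → X
    (9,2)@(19, 5): e=[-2,100,14] → .
    (3,3)@(7, 7): e=[74,-4,42] → .
    (4,3)@(9, 7): e=[58,12,42] → X
    (8,3)@(17, 7): e=[-6,76,42] → .
    (4,4)@(9, 9): e=[38,4,70] → X
    (7,4)@(15, 9): e=[-10,52,70] → .
  covered (14 px):
    . . . . . . . . . .
    . . . . . . . . . .
    . . . X X X X X X .
    . . . . X X X X . .
    . . . . X X X . . .
    . . . . . X . . . .
    . . . . . . . . . .
    . . . . . . . . . .
    . . . . . . . . . .
    . . . . . . . . . .
T3:
  2·area = 60  (B↔C swapped to make it positive)
  edge (18, 12)→(8, 6): d=(-10,-6) top-left  bias=+0
  edge (8, 6)→(8, 0): d=(0,-6) top-left  bias=+0
  edge (8, 0)→(18, 12): d=(10,12) right/bottom  bias=-1
    (1,1)@(3, 3): e=[0,-30,90] → .  [on edge]
    (4,1)@(9, 3): e=[36,6,18] → X
    (5,1)@(11, 3): e=[48,18,-6] → .
    (4,2)@(9, 5): e=[16,6,38] → X
    (5,2)@(11, 5): e=[28,18,14] → X
    (6,2)@(13, 5): e=[40,30,-10] → .
    (4,3)@(9, 7): e=[-4,6,58] → .
    (5,3)@(11, 7): e=[8,18,34] → X
    (6,3)@(13, 7): e=[20,30,10] → X
    (7,3)@(15, 7): e=[32,42,-14] → .
    (5,4)@(11, 9): e=[-12,18,54] → .
    (6,4)@(13, 9): e=[0,30,30] → X  [on edge]
  covered (8 px):
    . . . . . . . . . .
    . . . . X . . . . .
    . . . . X X . . . .
    . . . . . X X . . .
    . . . . . . X X . .
    . . . . . . . . X .
    . . . . . . . . . .
    . . . . . . . . . .
    . . . . . . . . . .
    . . . . . . . . . .

Answer: 62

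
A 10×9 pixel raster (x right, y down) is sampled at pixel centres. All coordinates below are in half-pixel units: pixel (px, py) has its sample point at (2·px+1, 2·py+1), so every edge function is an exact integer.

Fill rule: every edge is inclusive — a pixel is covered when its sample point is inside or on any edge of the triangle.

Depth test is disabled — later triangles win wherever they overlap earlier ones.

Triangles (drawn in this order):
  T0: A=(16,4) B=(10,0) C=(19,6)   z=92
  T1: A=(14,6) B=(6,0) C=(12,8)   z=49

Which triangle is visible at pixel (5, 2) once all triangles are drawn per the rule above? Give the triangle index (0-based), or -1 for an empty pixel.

T0:
  degenerate (2·area = 0) — covers nothing
T1:
  2·area = 28  (B↔C swapped to make it positive)
  edge (14, 6)→(12, 8): d=(-2,2) inclusive
  edge (12, 8)→(6, 0): d=(-6,-8) inclusive
  edge (6, 0)→(14, 6): d=(8,6) inclusive
    (3,0)@(7, 1): e=[24,2,2] → X
    (4,0)@(9, 1): e=[20,18,-10] → .
    (9,0)@(19, 1): e=[0,98,-70] → .  [on edge]
    (3,1)@(7, 3): e=[20,-10,18] → .
    (4,1)@(9, 3): e=[16,6,6] → X
    (5,1)@(11, 3): e=[12,22,-6] → .
    (8,1)@(17, 3): e=[0,70,-42] → .  [on edge]
    (4,2)@(9, 5): e=[12,-6,22] → .
    (5,2)@(11, 5): e=[8,10,10] → X
    (6,2)@(13, 5): e=[4,26,-2] → .
    (7,2)@(15, 5): e=[0,42,-14] → .  [on edge]
    (5,3)@(11, 7): e=[4,-2,26] → .
    (6,3)@(13, 7): e=[0,14,14] → X  [on edge]
    (5,4)@(11, 9): e=[0,-14,42] → .  [on edge]
    (4,5)@(9, 11): e=[0,-42,70] → .  [on edge]
    (3,6)@(7, 13): e=[0,-70,98] → .  [on edge]
    (2,7)@(5, 15): e=[0,-98,126] → .  [on edge]
    (1,8)@(3, 17): e=[0,-126,154] → .  [on edge]
  covered (4 px):
    . . . X . . . . . .
    . . . . X . . . . .
    . . . . . X . . . .
    . . . . . . X . . .
    . . . . . . . . . .
    . . . . . . . . . .
    . . . . . . . . . .
    . . . . . . . . . .
    . . . . . . . . . .

Z-buffer (winner per pixel, '.' = empty):
  . . . 1 . . . . . .
  . . . . 1 . . . . .
  . . . . . 1 . . . .
  . . . . . . 1 . . .
  . . . . . . . . . .
  . . . . . . . . . .
  . . . . . . . . . .
  . . . . . . . . . .
  . . . . . . . . . .

Answer: 1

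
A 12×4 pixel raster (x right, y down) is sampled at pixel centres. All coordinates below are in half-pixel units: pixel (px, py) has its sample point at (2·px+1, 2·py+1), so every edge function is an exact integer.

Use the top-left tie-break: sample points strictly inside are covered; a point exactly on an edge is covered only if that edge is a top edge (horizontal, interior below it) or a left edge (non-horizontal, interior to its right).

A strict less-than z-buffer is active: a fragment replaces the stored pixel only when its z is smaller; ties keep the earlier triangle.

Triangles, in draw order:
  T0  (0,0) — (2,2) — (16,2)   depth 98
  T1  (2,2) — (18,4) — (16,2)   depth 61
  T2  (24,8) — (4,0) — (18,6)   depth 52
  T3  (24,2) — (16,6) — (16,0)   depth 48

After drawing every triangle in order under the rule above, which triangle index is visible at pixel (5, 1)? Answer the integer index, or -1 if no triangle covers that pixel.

T0:
  2·area = 28  (B↔C swapped to make it positive)
  edge (0, 0)→(16, 2): d=(16,2) right/bottom  bias=-1
  edge (16, 2)→(2, 2): d=(-14,0) right/bottom  bias=-1
  edge (2, 2)→(0, 0): d=(-2,-2) top-left  bias=+0
    (0,0)@(1, 1): e=[14,14,0] → X  [on edge]
    (1,0)@(3, 1): e=[10,14,4] → X
    (2,0)@(5, 1): e=[6,14,8] → X
    (3,0)@(7, 1): e=[2,14,12] → X
    (4,0)@(9, 1): e=[-2,14,16] → .
    (0,1)@(1, 3): e=[46,-14,-4] → .
    (1,1)@(3, 3): e=[42,-14,0] → .  [on edge]
    (2,1)@(5, 3): e=[38,-14,4] → .
    (3,1)@(7, 3): e=[34,-14,8] → .
    (2,2)@(5, 5): e=[70,-42,0] → .  [on edge]
    (3,3)@(7, 7): e=[98,-70,0] → .  [on edge]
  covered (4 px):
    X X X X . . . . . . . .
    . . . . . . . . . . . .
    . . . . . . . . . . . .
    . . . . . . . . . . . .
T1:
  2·area = 28  (B↔C swapped to make it positive)
  edge (2, 2)→(16, 2): d=(14,0) top-left  bias=+0
  edge (16, 2)→(18, 4): d=(2,2) right/bottom  bias=-1
  edge (18, 4)→(2, 2): d=(-16,-2) top-left  bias=+0
    (7,0)@(15, 1): e=[-14,0,42] → .  [on edge]
    (5,1)@(11, 3): e=[14,12,2] → X
    (6,1)@(13, 3): e=[14,8,6] → X
    (7,1)@(15, 3): e=[14,4,10] → X
    (8,1)@(17, 3): e=[14,0,14] → .  [on edge]
    (5,2)@(11, 5): e=[42,16,-30] → .
    (6,2)@(13, 5): e=[42,12,-26] → .
    (7,2)@(15, 5): e=[42,8,-22] → .
    (9,2)@(19, 5): e=[42,0,-14] → .  [on edge]
    (10,3)@(21, 7): e=[70,0,-42] → .  [on edge]
  covered (3 px):
    . . . . . . . . . . . .
    . . . . . X X X . . . .
    . . . . . . . . . . . .
    . . . . . . . . . . . .
T2:
  2·area = 8  (B↔C swapped to make it positive)
  edge (24, 8)→(18, 6): d=(-6,-2) top-left  bias=+0
  edge (18, 6)→(4, 0): d=(-14,-6) top-left  bias=+0
  edge (4, 0)→(24, 8): d=(20,8) right/bottom  bias=-1
    (1,0)@(3, 1): e=[0,-20,28] → .  [on edge]
    (4,1)@(9, 3): e=[0,-12,20] → .  [on edge]
    (5,1)@(11, 3): e=[4,0,4] → X  [on edge]
    (6,1)@(13, 3): e=[8,12,-12] → .
    (5,2)@(11, 5): e=[-8,-28,44] → .
    (7,2)@(15, 5): e=[0,-4,12] → .  [on edge]
    (10,3)@(21, 7): e=[0,4,4] → X  [on edge]
    (11,3)@(23, 7): e=[4,16,-12] → .
  covered (2 px):
    . . . . . . . . . . . .
    . . . . . X . . . . . .
    . . . . . . . . . . . .
    . . . . . . . . . . X .
T3:
  2·area = 48
  edge (24, 2)→(16, 6): d=(-8,4) right/bottom  bias=-1
  edge (16, 6)→(16, 0): d=(0,-6) top-left  bias=+0
  edge (16, 0)→(24, 2): d=(8,2) right/bottom  bias=-1
    (8,0)@(17, 1): e=[36,6,6] → X
    (9,0)@(19, 1): e=[28,18,2] → X
    (10,0)@(21, 1): e=[20,30,-2] → .
    (8,1)@(17, 3): e=[20,6,22] → X
    (10,1)@(21, 3): e=[4,30,14] → X
    (11,1)@(23, 3): e=[-4,42,10] → .
    (8,2)@(17, 5): e=[4,6,38] → X
    (9,2)@(19, 5): e=[-4,18,34] → .
    (10,2)@(21, 5): e=[-12,30,30] → .
    (8,3)@(17, 7): e=[-12,6,54] → .
  covered (6 px):
    . . . . . . . . X X . .
    . . . . . . . . X X X .
    . . . . . . . . X . . .
    . . . . . . . . . . . .

Z-buffer (winner per pixel, '.' = empty):
  0 0 0 0 . . . . 3 3 . .
  . . . . . 2 1 1 3 3 3 .
  . . . . . . . . 3 . . .
  . . . . . . . . . . 2 .

Final: 2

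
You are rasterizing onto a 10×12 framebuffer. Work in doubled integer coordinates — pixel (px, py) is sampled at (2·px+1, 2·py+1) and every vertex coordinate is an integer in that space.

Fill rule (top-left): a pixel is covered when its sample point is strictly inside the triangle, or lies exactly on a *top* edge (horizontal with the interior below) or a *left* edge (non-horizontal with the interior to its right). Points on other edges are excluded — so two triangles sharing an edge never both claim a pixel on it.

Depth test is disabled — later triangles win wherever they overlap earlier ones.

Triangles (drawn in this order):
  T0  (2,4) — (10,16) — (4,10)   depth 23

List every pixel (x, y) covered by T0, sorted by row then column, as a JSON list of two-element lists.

T0:
  2·area = 24
  edge (2, 4)→(10, 16): d=(8,12) right/bottom  bias=-1
  edge (10, 16)→(4, 10): d=(-6,-6) top-left  bias=+0
  edge (4, 10)→(2, 4): d=(-2,-6) top-left  bias=+0
    (0,0)@(1, 1): e=[-12,36,0] → ·  [on edge]
    (0,3)@(1, 7): e=[36,0,-12] → ·  [on edge]
    (1,3)@(3, 7): e=[12,12,0] → █  [on edge]
    (2,3)@(5, 7): e=[-12,24,12] → ·
    (1,4)@(3, 9): e=[28,0,-4] → ·  [on edge]
    (2,4)@(5, 9): e=[4,12,8] → █
    (3,4)@(7, 9): e=[-20,24,20] → ·
    (2,5)@(5, 11): e=[20,0,4] → █  [on edge]
    (3,5)@(7, 11): e=[-4,12,16] → ·
    (2,6)@(5, 13): e=[36,-12,0] → ·  [on edge]
    (3,6)@(7, 13): e=[12,0,12] → █  [on edge]
    (4,6)@(9, 13): e=[-12,12,24] → ·
    (4,7)@(9, 15): e=[4,0,20] → █  [on edge]
    (5,8)@(11, 17): e=[-4,0,28] → ·  [on edge]
    (3,9)@(7, 19): e=[60,-36,0] → ·  [on edge]
    (6,9)@(13, 19): e=[-12,0,36] → ·  [on edge]
    (7,10)@(15, 21): e=[-20,0,44] → ·  [on edge]
    (8,11)@(17, 23): e=[-28,0,52] → ·  [on edge]
  covered (5 px):
    · · · · · · · · · ·
    · · · · · · · · · ·
    · · · · · · · · · ·
    · █ · · · · · · · ·
    · · █ · · · · · · ·
    · · █ · · · · · · ·
    · · · █ · · · · · ·
    · · · · █ · · · · ·
    · · · · · · · · · ·
    · · · · · · · · · ·
    · · · · · · · · · ·
    · · · · · · · · · ·

Final: [[1,3],[2,4],[2,5],[3,6],[4,7]]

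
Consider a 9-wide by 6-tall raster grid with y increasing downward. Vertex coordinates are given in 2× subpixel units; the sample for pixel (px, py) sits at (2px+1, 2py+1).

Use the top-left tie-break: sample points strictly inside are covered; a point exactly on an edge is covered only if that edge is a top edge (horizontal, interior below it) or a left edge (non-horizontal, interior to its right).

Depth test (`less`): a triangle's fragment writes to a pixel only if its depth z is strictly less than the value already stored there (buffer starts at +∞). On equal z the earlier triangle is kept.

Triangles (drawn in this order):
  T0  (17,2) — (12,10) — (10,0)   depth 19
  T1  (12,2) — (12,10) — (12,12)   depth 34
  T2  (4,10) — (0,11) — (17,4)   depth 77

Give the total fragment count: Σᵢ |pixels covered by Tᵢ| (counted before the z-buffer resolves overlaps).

T0:
  2·area = 66
  edge (17, 2)→(12, 10): d=(-5,8) right/bottom  bias=-1
  edge (12, 10)→(10, 0): d=(-2,-10) top-left  bias=+0
  edge (10, 0)→(17, 2): d=(7,2) right/bottom  bias=-1
    (5,0)@(11, 1): e=[53,8,5] → █
    (6,0)@(13, 1): e=[37,28,1] → █
    (7,0)@(15, 1): e=[21,48,-3] → ·
    (5,1)@(11, 3): e=[43,4,19] → █
    (7,1)@(15, 3): e=[11,44,11] → █
    (8,1)@(17, 3): e=[-5,64,7] → ·
    (5,2)@(11, 5): e=[33,0,33] → █  [on edge]
    (8,2)@(17, 5): e=[-15,60,21] → ·
    (5,3)@(11, 7): e=[23,-4,47] → ·
    (6,3)@(13, 7): e=[7,16,43] → █
    (7,3)@(15, 7): e=[-9,36,39] → ·
    (6,4)@(13, 9): e=[-3,12,57] → ·
  covered (9 px):
    · · · · · █ █ · ·
    · · · · · █ █ █ ·
    · · · · · █ █ █ ·
    · · · · · · █ · ·
    · · · · · · · · ·
    · · · · · · · · ·
T1:
  degenerate (2·area = 0) — covers nothing
T2:
  2·area = 11
  edge (4, 10)→(0, 11): d=(-4,1) right/bottom  bias=-1
  edge (0, 11)→(17, 4): d=(17,-7) top-left  bias=+0
  edge (17, 4)→(4, 10): d=(-13,6) right/bottom  bias=-1
    (2,4)@(5, 9): e=[3,1,7] → █
    (3,4)@(7, 9): e=[1,15,-5] → ·
    (2,5)@(5, 11): e=[-5,35,-19] → ·
  covered (1 px):
    · · · · · · · · ·
    · · · · · · · · ·
    · · · · · · · · ·
    · · · · · · · · ·
    · · █ · · · · · ·
    · · · · · · · · ·

Final: 10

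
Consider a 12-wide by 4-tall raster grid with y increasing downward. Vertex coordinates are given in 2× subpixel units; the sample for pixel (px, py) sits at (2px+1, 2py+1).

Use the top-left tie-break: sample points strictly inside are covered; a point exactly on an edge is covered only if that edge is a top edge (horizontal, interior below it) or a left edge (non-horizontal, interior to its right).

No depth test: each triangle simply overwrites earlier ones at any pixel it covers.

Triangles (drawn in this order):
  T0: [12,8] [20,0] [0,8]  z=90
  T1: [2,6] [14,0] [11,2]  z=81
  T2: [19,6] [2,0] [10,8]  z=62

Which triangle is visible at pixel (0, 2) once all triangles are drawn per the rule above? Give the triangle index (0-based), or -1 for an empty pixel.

T0:
  2·area = 96  (B↔C swapped to make it positive)
  edge (12, 8)→(0, 8): d=(-12,0) right/bottom  bias=-1
  edge (0, 8)→(20, 0): d=(20,-8) top-left  bias=+0
  edge (20, 0)→(12, 8): d=(-8,8) right/bottom  bias=-1
    (9,0)@(19, 1): e=[84,12,0] → .  [on edge]
    (6,1)@(13, 3): e=[60,4,32] → X
    (7,1)@(15, 3): e=[60,20,16] → X
    (8,1)@(17, 3): e=[60,36,0] → .  [on edge]
    (4,2)@(9, 5): e=[36,12,48] → X
    (5,2)@(11, 5): e=[36,28,32] → X
    (7,2)@(15, 5): e=[36,60,0] → .  [on edge]
    (1,3)@(3, 7): e=[12,4,80] → X
    (2,3)@(5, 7): e=[12,20,64] → X
    (3,3)@(7, 7): e=[12,36,48] → X
    (6,3)@(13, 7): e=[12,84,0] → .  [on edge]
  covered (10 px):
    . . . . . . . . . . . .
    . . . . . . X X . . . .
    . . . . X X X . . . . .
    . X X X X X . . . . . .
T1:
  2·area = 6
  edge (2, 6)→(14, 0): d=(12,-6) top-left  bias=+0
  edge (14, 0)→(11, 2): d=(-3,2) right/bottom  bias=-1
  edge (11, 2)→(2, 6): d=(-9,4) right/bottom  bias=-1
  covered (0 px):
    . . . . . . . . . . . .
    . . . . . . . . . . . .
    . . . . . . . . . . . .
    . . . . . . . . . . . .
T2:
  2·area = 88  (B↔C swapped to make it positive)
  edge (19, 6)→(10, 8): d=(-9,2) right/bottom  bias=-1
  edge (10, 8)→(2, 0): d=(-8,-8) top-left  bias=+0
  edge (2, 0)→(19, 6): d=(17,6) right/bottom  bias=-1
    (1,0)@(3, 1): e=[77,0,11] → X  [on edge]
    (2,0)@(5, 1): e=[73,16,-1] → .
    (1,1)@(3, 3): e=[59,-16,45] → .
    (2,1)@(5, 3): e=[55,0,33] → X  [on edge]
    (3,1)@(7, 3): e=[51,16,21] → X
    (4,1)@(9, 3): e=[47,32,9] → X
    (5,1)@(11, 3): e=[43,48,-3] → .
    (2,2)@(5, 5): e=[37,-16,67] → .
    (3,2)@(7, 5): e=[33,0,55] → X  [on edge]
    (5,2)@(11, 5): e=[25,32,31] → X
    (6,2)@(13, 5): e=[21,48,19] → X
    (7,2)@(15, 5): e=[17,64,7] → X
    (4,3)@(9, 7): e=[11,0,77] → X  [on edge]
  covered (12 px):
    . X . . . . . . . . . .
    . . X X X . . . . . . .
    . . . X X X X X . . . .
    . . . . X X X . . . . .

Z-buffer (winner per pixel, '.' = empty):
  . 2 . . . . . . . . . .
  . . 2 2 2 . 0 0 . . . .
  . . . 2 2 2 2 2 . . . .
  . 0 0 0 2 2 2 . . . . .

Final: -1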